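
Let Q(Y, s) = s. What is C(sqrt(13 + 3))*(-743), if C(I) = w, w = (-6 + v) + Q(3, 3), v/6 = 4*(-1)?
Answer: 20061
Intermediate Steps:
v = -24 (v = 6*(4*(-1)) = 6*(-4) = -24)
w = -27 (w = (-6 - 24) + 3 = -30 + 3 = -27)
C(I) = -27
C(sqrt(13 + 3))*(-743) = -27*(-743) = 20061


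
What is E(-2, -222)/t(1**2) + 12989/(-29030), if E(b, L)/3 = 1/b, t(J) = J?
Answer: -28267/14515 ≈ -1.9474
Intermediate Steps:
E(b, L) = 3/b
E(-2, -222)/t(1**2) + 12989/(-29030) = (3/(-2))/(1**2) + 12989/(-29030) = (3*(-1/2))/1 + 12989*(-1/29030) = -3/2*1 - 12989/29030 = -3/2 - 12989/29030 = -28267/14515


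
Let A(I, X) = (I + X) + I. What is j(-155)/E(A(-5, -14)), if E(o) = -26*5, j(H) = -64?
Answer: 32/65 ≈ 0.49231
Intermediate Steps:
A(I, X) = X + 2*I
E(o) = -130
j(-155)/E(A(-5, -14)) = -64/(-130) = -64*(-1/130) = 32/65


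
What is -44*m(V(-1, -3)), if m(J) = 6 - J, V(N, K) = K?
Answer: -396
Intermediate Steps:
-44*m(V(-1, -3)) = -44*(6 - 1*(-3)) = -44*(6 + 3) = -44*9 = -396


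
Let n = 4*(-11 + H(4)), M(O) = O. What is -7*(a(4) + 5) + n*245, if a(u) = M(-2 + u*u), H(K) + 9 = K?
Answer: -15813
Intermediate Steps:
H(K) = -9 + K
a(u) = -2 + u² (a(u) = -2 + u*u = -2 + u²)
n = -64 (n = 4*(-11 + (-9 + 4)) = 4*(-11 - 5) = 4*(-16) = -64)
-7*(a(4) + 5) + n*245 = -7*((-2 + 4²) + 5) - 64*245 = -7*((-2 + 16) + 5) - 15680 = -7*(14 + 5) - 15680 = -7*19 - 15680 = -133 - 15680 = -15813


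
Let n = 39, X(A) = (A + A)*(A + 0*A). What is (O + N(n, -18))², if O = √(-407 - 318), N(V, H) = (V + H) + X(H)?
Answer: 446836 + 6690*I*√29 ≈ 4.4684e+5 + 36027.0*I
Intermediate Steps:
X(A) = 2*A² (X(A) = (2*A)*(A + 0) = (2*A)*A = 2*A²)
N(V, H) = H + V + 2*H² (N(V, H) = (V + H) + 2*H² = (H + V) + 2*H² = H + V + 2*H²)
O = 5*I*√29 (O = √(-725) = 5*I*√29 ≈ 26.926*I)
(O + N(n, -18))² = (5*I*√29 + (-18 + 39 + 2*(-18)²))² = (5*I*√29 + (-18 + 39 + 2*324))² = (5*I*√29 + (-18 + 39 + 648))² = (5*I*√29 + 669)² = (669 + 5*I*√29)²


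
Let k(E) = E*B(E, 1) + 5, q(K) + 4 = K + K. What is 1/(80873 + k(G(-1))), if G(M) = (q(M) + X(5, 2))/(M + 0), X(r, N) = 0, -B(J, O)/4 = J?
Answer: 1/80734 ≈ 1.2386e-5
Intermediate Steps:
q(K) = -4 + 2*K (q(K) = -4 + (K + K) = -4 + 2*K)
B(J, O) = -4*J
G(M) = (-4 + 2*M)/M (G(M) = ((-4 + 2*M) + 0)/(M + 0) = (-4 + 2*M)/M)
k(E) = 5 - 4*E² (k(E) = E*(-4*E) + 5 = -4*E² + 5 = 5 - 4*E²)
1/(80873 + k(G(-1))) = 1/(80873 + (5 - 4*(2 - 4/(-1))²)) = 1/(80873 + (5 - 4*(2 - 4*(-1))²)) = 1/(80873 + (5 - 4*(2 + 4)²)) = 1/(80873 + (5 - 4*6²)) = 1/(80873 + (5 - 4*36)) = 1/(80873 + (5 - 144)) = 1/(80873 - 139) = 1/80734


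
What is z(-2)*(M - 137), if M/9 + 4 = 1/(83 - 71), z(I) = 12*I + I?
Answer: 8957/2 ≈ 4478.5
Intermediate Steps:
z(I) = 13*I
M = -141/4 (M = -36 + 9/(83 - 71) = -36 + 9/12 = -36 + 9*(1/12) = -36 + 3/4 = -141/4 ≈ -35.250)
z(-2)*(M - 137) = (13*(-2))*(-141/4 - 137) = -26*(-689/4) = 8957/2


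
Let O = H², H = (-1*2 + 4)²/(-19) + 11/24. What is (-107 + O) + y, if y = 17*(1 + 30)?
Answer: 87345889/207936 ≈ 420.06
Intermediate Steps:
y = 527 (y = 17*31 = 527)
H = 113/456 (H = (-2 + 4)²*(-1/19) + 11*(1/24) = 2²*(-1/19) + 11/24 = 4*(-1/19) + 11/24 = -4/19 + 11/24 = 113/456 ≈ 0.24781)
O = 12769/207936 (O = (113/456)² = 12769/207936 ≈ 0.061408)
(-107 + O) + y = (-107 + 12769/207936) + 527 = -22236383/207936 + 527 = 87345889/207936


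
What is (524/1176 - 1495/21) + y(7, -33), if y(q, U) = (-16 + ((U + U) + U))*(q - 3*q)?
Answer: 150847/98 ≈ 1539.3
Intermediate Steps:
y(q, U) = -2*q*(-16 + 3*U) (y(q, U) = (-16 + (2*U + U))*(-2*q) = (-16 + 3*U)*(-2*q) = -2*q*(-16 + 3*U))
(524/1176 - 1495/21) + y(7, -33) = (524/1176 - 1495/21) + 2*7*(16 - 3*(-33)) = (524*(1/1176) - 1495*1/21) + 2*7*(16 + 99) = (131/294 - 1495/21) + 2*7*115 = -6933/98 + 1610 = 150847/98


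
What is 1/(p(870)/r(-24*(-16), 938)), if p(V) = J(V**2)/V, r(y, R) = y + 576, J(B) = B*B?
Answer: 8/5487525 ≈ 1.4579e-6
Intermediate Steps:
J(B) = B**2
r(y, R) = 576 + y
p(V) = V**3 (p(V) = (V**2)**2/V = V**4/V = V**3)
1/(p(870)/r(-24*(-16), 938)) = 1/(870**3/(576 - 24*(-16))) = 1/(658503000/(576 + 384)) = 1/(658503000/960) = 1/(658503000*(1/960)) = 1/(5487525/8) = 8/5487525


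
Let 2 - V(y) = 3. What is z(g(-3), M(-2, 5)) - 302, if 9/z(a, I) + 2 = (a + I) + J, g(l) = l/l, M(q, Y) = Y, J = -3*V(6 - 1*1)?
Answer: -2105/7 ≈ -300.71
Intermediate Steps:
V(y) = -1 (V(y) = 2 - 1*3 = 2 - 3 = -1)
J = 3 (J = -3*(-1) = 3)
g(l) = 1
z(a, I) = 9/(1 + I + a) (z(a, I) = 9/(-2 + ((a + I) + 3)) = 9/(-2 + ((I + a) + 3)) = 9/(-2 + (3 + I + a)) = 9/(1 + I + a))
z(g(-3), M(-2, 5)) - 302 = 9/(1 + 5 + 1) - 302 = 9/7 - 302 = -2105/7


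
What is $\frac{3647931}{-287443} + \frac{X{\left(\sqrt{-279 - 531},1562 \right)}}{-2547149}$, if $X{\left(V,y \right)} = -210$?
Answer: $- \frac{9291763435689}{732160150007} \approx -12.691$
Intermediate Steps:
$\frac{3647931}{-287443} + \frac{X{\left(\sqrt{-279 - 531},1562 \right)}}{-2547149} = \frac{3647931}{-287443} - \frac{210}{-2547149} = 3647931 \left(- \frac{1}{287443}\right) - - \frac{210}{2547149} = - \frac{3647931}{287443} + \frac{210}{2547149} = - \frac{9291763435689}{732160150007}$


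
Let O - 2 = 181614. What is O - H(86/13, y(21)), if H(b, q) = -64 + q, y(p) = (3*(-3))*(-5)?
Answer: 181635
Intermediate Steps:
O = 181616 (O = 2 + 181614 = 181616)
y(p) = 45 (y(p) = -9*(-5) = 45)
O - H(86/13, y(21)) = 181616 - (-64 + 45) = 181616 - 1*(-19) = 181616 + 19 = 181635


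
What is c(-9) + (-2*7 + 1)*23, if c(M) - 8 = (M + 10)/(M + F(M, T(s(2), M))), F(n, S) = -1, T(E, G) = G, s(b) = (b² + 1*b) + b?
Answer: -2911/10 ≈ -291.10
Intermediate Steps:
s(b) = b² + 2*b (s(b) = (b² + b) + b = (b + b²) + b = b² + 2*b)
c(M) = 8 + (10 + M)/(-1 + M) (c(M) = 8 + (M + 10)/(M - 1) = 8 + (10 + M)/(-1 + M))
c(-9) + (-2*7 + 1)*23 = (2 + 9*(-9))/(-1 - 9) + (-2*7 + 1)*23 = (2 - 81)/(-10) + (-14 + 1)*23 = -⅒*(-79) - 13*23 = 79/10 - 299 = -2911/10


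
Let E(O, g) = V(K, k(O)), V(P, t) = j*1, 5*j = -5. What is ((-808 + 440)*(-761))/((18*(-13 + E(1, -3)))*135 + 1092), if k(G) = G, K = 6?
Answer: -17503/2058 ≈ -8.5049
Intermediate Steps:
j = -1 (j = (⅕)*(-5) = -1)
V(P, t) = -1 (V(P, t) = -1*1 = -1)
E(O, g) = -1
((-808 + 440)*(-761))/((18*(-13 + E(1, -3)))*135 + 1092) = ((-808 + 440)*(-761))/((18*(-13 - 1))*135 + 1092) = (-368*(-761))/((18*(-14))*135 + 1092) = 280048/(-252*135 + 1092) = 280048/(-34020 + 1092) = 280048/(-32928) = 280048*(-1/32928) = -17503/2058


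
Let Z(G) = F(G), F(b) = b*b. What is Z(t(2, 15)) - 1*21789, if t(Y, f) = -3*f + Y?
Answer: -19940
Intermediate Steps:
F(b) = b²
t(Y, f) = Y - 3*f
Z(G) = G²
Z(t(2, 15)) - 1*21789 = (2 - 3*15)² - 1*21789 = (2 - 45)² - 21789 = (-43)² - 21789 = 1849 - 21789 = -19940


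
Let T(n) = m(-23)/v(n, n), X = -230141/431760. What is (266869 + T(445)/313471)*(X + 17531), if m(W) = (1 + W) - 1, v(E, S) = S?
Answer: 5031568290103213502293/1075503327450 ≈ 4.6783e+9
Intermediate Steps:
X = -230141/431760 (X = -230141*1/431760 = -230141/431760 ≈ -0.53303)
m(W) = W
T(n) = -23/n
(266869 + T(445)/313471)*(X + 17531) = (266869 - 23/445/313471)*(-230141/431760 + 17531) = (266869 - 23*1/445*(1/313471))*(7568954419/431760) = (266869 - 23/445*1/313471)*(7568954419/431760) = (266869 - 23/139494595)*(7568954419/431760) = (37226783073032/139494595)*(7568954419/431760) = 5031568290103213502293/1075503327450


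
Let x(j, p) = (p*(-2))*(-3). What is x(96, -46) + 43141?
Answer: 42865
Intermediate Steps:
x(j, p) = 6*p (x(j, p) = -2*p*(-3) = 6*p)
x(96, -46) + 43141 = 6*(-46) + 43141 = -276 + 43141 = 42865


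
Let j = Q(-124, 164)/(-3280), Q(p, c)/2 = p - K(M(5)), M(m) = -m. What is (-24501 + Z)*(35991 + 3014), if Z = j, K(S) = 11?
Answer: -313455920505/328 ≈ -9.5566e+8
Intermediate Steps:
Q(p, c) = -22 + 2*p (Q(p, c) = 2*(p - 1*11) = 2*(p - 11) = 2*(-11 + p) = -22 + 2*p)
j = 27/328 (j = (-22 + 2*(-124))/(-3280) = (-22 - 248)*(-1/3280) = -270*(-1/3280) = 27/328 ≈ 0.082317)
Z = 27/328 ≈ 0.082317
(-24501 + Z)*(35991 + 3014) = (-24501 + 27/328)*(35991 + 3014) = -8036301/328*39005 = -313455920505/328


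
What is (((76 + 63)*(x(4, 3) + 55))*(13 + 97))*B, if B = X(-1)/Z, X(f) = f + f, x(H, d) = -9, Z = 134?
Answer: -703340/67 ≈ -10498.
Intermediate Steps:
X(f) = 2*f
B = -1/67 (B = (2*(-1))/134 = -2*1/134 = -1/67 ≈ -0.014925)
(((76 + 63)*(x(4, 3) + 55))*(13 + 97))*B = (((76 + 63)*(-9 + 55))*(13 + 97))*(-1/67) = ((139*46)*110)*(-1/67) = (6394*110)*(-1/67) = 703340*(-1/67) = -703340/67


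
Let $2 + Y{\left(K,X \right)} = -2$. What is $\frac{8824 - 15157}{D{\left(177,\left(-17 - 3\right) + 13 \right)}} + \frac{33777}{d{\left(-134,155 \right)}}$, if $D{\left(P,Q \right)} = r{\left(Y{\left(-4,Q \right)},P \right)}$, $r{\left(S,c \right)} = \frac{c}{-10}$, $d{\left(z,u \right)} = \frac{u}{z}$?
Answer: $- \frac{263768912}{9145} \approx -28843.0$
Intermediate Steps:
$Y{\left(K,X \right)} = -4$ ($Y{\left(K,X \right)} = -2 - 2 = -4$)
$r{\left(S,c \right)} = - \frac{c}{10}$ ($r{\left(S,c \right)} = c \left(- \frac{1}{10}\right) = - \frac{c}{10}$)
$D{\left(P,Q \right)} = - \frac{P}{10}$
$\frac{8824 - 15157}{D{\left(177,\left(-17 - 3\right) + 13 \right)}} + \frac{33777}{d{\left(-134,155 \right)}} = \frac{8824 - 15157}{\left(- \frac{1}{10}\right) 177} + \frac{33777}{155 \frac{1}{-134}} = - \frac{6333}{- \frac{177}{10}} + \frac{33777}{155 \left(- \frac{1}{134}\right)} = \left(-6333\right) \left(- \frac{10}{177}\right) + \frac{33777}{- \frac{155}{134}} = \frac{21110}{59} + 33777 \left(- \frac{134}{155}\right) = \frac{21110}{59} - \frac{4526118}{155} = - \frac{263768912}{9145}$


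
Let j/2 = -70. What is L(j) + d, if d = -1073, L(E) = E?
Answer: -1213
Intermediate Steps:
j = -140 (j = 2*(-70) = -140)
L(j) + d = -140 - 1073 = -1213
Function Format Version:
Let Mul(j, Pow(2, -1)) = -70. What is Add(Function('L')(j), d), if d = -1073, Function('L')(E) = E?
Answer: -1213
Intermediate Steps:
j = -140 (j = Mul(2, -70) = -140)
Add(Function('L')(j), d) = Add(-140, -1073) = -1213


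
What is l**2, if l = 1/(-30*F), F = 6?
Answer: 1/32400 ≈ 3.0864e-5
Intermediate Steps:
l = -1/180 (l = 1/(-30*6) = 1/(-180) = -1/180 ≈ -0.0055556)
l**2 = (-1/180)**2 = 1/32400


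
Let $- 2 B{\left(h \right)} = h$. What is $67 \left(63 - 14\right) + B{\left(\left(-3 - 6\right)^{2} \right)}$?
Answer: $\frac{6485}{2} \approx 3242.5$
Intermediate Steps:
$B{\left(h \right)} = - \frac{h}{2}$
$67 \left(63 - 14\right) + B{\left(\left(-3 - 6\right)^{2} \right)} = 67 \left(63 - 14\right) - \frac{\left(-3 - 6\right)^{2}}{2} = 67 \cdot 49 - \frac{\left(-9\right)^{2}}{2} = 3283 - \frac{81}{2} = \frac{6485}{2}$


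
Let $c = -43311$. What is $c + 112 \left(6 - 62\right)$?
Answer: $-49583$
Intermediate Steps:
$c + 112 \left(6 - 62\right) = -43311 + 112 \left(6 - 62\right) = -43311 + 112 \left(-56\right) = -43311 - 6272 = -49583$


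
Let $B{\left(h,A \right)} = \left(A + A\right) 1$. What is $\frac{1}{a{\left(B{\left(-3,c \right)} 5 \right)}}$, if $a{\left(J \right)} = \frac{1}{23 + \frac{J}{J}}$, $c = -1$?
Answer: $24$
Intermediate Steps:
$B{\left(h,A \right)} = 2 A$ ($B{\left(h,A \right)} = 2 A 1 = 2 A$)
$a{\left(J \right)} = \frac{1}{24}$ ($a{\left(J \right)} = \frac{1}{23 + 1} = \frac{1}{24}$)
$\frac{1}{a{\left(B{\left(-3,c \right)} 5 \right)}} = \frac{1}{\frac{1}{24}} = 24$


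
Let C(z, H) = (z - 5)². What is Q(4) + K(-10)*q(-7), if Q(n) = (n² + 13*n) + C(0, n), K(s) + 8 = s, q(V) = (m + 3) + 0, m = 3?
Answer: -15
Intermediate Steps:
q(V) = 6 (q(V) = (3 + 3) + 0 = 6 + 0 = 6)
K(s) = -8 + s
C(z, H) = (-5 + z)²
Q(n) = 25 + n² + 13*n (Q(n) = (n² + 13*n) + (-5 + 0)² = (n² + 13*n) + (-5)² = (n² + 13*n) + 25 = 25 + n² + 13*n)
Q(4) + K(-10)*q(-7) = (25 + 4² + 13*4) + (-8 - 10)*6 = (25 + 16 + 52) - 18*6 = 93 - 108 = -15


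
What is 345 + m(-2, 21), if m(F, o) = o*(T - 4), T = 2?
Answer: 303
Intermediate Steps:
m(F, o) = -2*o (m(F, o) = o*(2 - 4) = o*(-2) = -2*o)
345 + m(-2, 21) = 345 - 2*21 = 345 - 42 = 303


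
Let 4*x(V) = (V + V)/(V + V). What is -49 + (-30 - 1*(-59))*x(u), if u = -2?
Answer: -167/4 ≈ -41.750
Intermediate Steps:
x(V) = ¼ (x(V) = ((V + V)/(V + V))/4 = ((2*V)/((2*V)))/4 = ((2*V)*(1/(2*V)))/4 = (¼)*1 = ¼)
-49 + (-30 - 1*(-59))*x(u) = -49 + (-30 - 1*(-59))*(¼) = -49 + (-30 + 59)*(¼) = -49 + 29*(¼) = -49 + 29/4 = -167/4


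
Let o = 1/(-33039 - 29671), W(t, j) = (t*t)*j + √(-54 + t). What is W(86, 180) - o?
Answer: 83484568801/62710 + 4*√2 ≈ 1.3313e+6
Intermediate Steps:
W(t, j) = √(-54 + t) + j*t² (W(t, j) = t²*j + √(-54 + t) = j*t² + √(-54 + t) = √(-54 + t) + j*t²)
o = -1/62710 (o = 1/(-62710) = -1/62710 ≈ -1.5946e-5)
W(86, 180) - o = (√(-54 + 86) + 180*86²) - 1*(-1/62710) = (√32 + 180*7396) + 1/62710 = (4*√2 + 1331280) + 1/62710 = (1331280 + 4*√2) + 1/62710 = 83484568801/62710 + 4*√2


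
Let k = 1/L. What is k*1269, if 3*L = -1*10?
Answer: -3807/10 ≈ -380.70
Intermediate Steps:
L = -10/3 (L = (-1*10)/3 = (⅓)*(-10) = -10/3 ≈ -3.3333)
k = -3/10 (k = 1/(-10/3) = -3/10 ≈ -0.30000)
k*1269 = -3/10*1269 = -3807/10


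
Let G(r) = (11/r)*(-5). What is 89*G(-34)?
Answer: 4895/34 ≈ 143.97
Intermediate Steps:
G(r) = -55/r
89*G(-34) = 89*(-55/(-34)) = 89*(-55*(-1/34)) = 89*(55/34) = 4895/34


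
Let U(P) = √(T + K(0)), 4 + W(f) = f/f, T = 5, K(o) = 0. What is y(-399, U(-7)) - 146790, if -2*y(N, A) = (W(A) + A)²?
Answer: -146797 + 3*√5 ≈ -1.4679e+5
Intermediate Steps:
W(f) = -3 (W(f) = -4 + f/f = -4 + 1 = -3)
U(P) = √5 (U(P) = √(5 + 0) = √5)
y(N, A) = -(-3 + A)²/2
y(-399, U(-7)) - 146790 = -(-3 + √5)²/2 - 146790 = -146790 - (-3 + √5)²/2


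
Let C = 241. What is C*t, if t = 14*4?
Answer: 13496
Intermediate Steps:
t = 56
C*t = 241*56 = 13496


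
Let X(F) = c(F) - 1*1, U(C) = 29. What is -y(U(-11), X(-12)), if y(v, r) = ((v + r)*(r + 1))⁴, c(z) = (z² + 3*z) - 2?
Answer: -40704521569075456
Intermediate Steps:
c(z) = -2 + z² + 3*z
X(F) = -3 + F² + 3*F (X(F) = (-2 + F² + 3*F) - 1*1 = (-2 + F² + 3*F) - 1 = -3 + F² + 3*F)
y(v, r) = (1 + r)⁴*(r + v)⁴ (y(v, r) = ((r + v)*(1 + r))⁴ = ((1 + r)*(r + v))⁴ = (1 + r)⁴*(r + v)⁴)
-y(U(-11), X(-12)) = -(1 + (-3 + (-12)² + 3*(-12)))⁴*((-3 + (-12)² + 3*(-12)) + 29)⁴ = -(1 + (-3 + 144 - 36))⁴*((-3 + 144 - 36) + 29)⁴ = -(1 + 105)⁴*(105 + 29)⁴ = -106⁴*134⁴ = -126247696*322417936 = -1*40704521569075456 = -40704521569075456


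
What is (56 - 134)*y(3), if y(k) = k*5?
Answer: -1170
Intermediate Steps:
y(k) = 5*k
(56 - 134)*y(3) = (56 - 134)*(5*3) = -78*15 = -1170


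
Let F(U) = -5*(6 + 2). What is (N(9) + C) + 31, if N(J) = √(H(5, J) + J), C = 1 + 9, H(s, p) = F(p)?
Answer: 41 + I*√31 ≈ 41.0 + 5.5678*I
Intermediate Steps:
F(U) = -40 (F(U) = -5*8 = -40)
H(s, p) = -40
C = 10
N(J) = √(-40 + J)
(N(9) + C) + 31 = (√(-40 + 9) + 10) + 31 = (√(-31) + 10) + 31 = (I*√31 + 10) + 31 = (10 + I*√31) + 31 = 41 + I*√31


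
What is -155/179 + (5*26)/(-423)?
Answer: -88835/75717 ≈ -1.1733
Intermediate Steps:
-155/179 + (5*26)/(-423) = -155*1/179 + 130*(-1/423) = -155/179 - 130/423 = -88835/75717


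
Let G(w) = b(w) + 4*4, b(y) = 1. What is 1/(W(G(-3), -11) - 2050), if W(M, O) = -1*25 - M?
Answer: -1/2092 ≈ -0.00047801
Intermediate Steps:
G(w) = 17 (G(w) = 1 + 4*4 = 1 + 16 = 17)
W(M, O) = -25 - M
1/(W(G(-3), -11) - 2050) = 1/((-25 - 1*17) - 2050) = 1/((-25 - 17) - 2050) = 1/(-42 - 2050) = 1/(-2092) = -1/2092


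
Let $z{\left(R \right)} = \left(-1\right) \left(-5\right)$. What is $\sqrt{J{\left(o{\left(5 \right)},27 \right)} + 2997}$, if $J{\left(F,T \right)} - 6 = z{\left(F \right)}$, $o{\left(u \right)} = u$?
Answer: $8 \sqrt{47} \approx 54.845$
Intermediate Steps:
$z{\left(R \right)} = 5$
$J{\left(F,T \right)} = 11$ ($J{\left(F,T \right)} = 6 + 5 = 11$)
$\sqrt{J{\left(o{\left(5 \right)},27 \right)} + 2997} = \sqrt{11 + 2997} = \sqrt{3008} = 8 \sqrt{47}$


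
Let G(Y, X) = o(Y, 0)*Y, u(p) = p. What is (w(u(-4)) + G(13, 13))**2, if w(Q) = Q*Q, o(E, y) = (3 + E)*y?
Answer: 256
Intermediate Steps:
o(E, y) = y*(3 + E)
G(Y, X) = 0 (G(Y, X) = (0*(3 + Y))*Y = 0*Y = 0)
w(Q) = Q**2
(w(u(-4)) + G(13, 13))**2 = ((-4)**2 + 0)**2 = (16 + 0)**2 = 16**2 = 256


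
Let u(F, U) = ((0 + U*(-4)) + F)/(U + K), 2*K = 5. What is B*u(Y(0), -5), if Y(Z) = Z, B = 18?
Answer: -144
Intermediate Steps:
K = 5/2 (K = (½)*5 = 5/2 ≈ 2.5000)
u(F, U) = (F - 4*U)/(5/2 + U) (u(F, U) = ((0 + U*(-4)) + F)/(U + 5/2) = ((0 - 4*U) + F)/(5/2 + U) = (-4*U + F)/(5/2 + U) = (F - 4*U)/(5/2 + U))
B*u(Y(0), -5) = 18*(2*(0 - 4*(-5))/(5 + 2*(-5))) = 18*(2*(0 + 20)/(5 - 10)) = 18*(2*20/(-5)) = 18*(2*(-⅕)*20) = 18*(-8) = -144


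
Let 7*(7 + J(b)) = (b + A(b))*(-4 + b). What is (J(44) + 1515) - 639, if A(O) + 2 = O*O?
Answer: 85203/7 ≈ 12172.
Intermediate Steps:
A(O) = -2 + O² (A(O) = -2 + O*O = -2 + O²)
J(b) = -7 + (-4 + b)*(-2 + b + b²)/7 (J(b) = -7 + ((b + (-2 + b²))*(-4 + b))/7 = -7 + ((-2 + b + b²)*(-4 + b))/7 = -7 + ((-4 + b)*(-2 + b + b²))/7 = -7 + (-4 + b)*(-2 + b + b²)/7)
(J(44) + 1515) - 639 = ((-41/7 - 6/7*44 - 3/7*44² + (⅐)*44³) + 1515) - 639 = ((-41/7 - 264/7 - 3/7*1936 + (⅐)*85184) + 1515) - 639 = ((-41/7 - 264/7 - 5808/7 + 85184/7) + 1515) - 639 = (79071/7 + 1515) - 639 = 89676/7 - 639 = 85203/7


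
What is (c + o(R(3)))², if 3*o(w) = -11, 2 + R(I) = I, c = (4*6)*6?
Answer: 177241/9 ≈ 19693.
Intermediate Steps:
c = 144 (c = 24*6 = 144)
R(I) = -2 + I
o(w) = -11/3 (o(w) = (⅓)*(-11) = -11/3)
(c + o(R(3)))² = (144 - 11/3)² = (421/3)² = 177241/9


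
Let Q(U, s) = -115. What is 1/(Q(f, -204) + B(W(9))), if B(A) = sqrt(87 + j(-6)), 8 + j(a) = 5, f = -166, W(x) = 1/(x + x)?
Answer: -115/13141 - 2*sqrt(21)/13141 ≈ -0.0094487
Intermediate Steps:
W(x) = 1/(2*x)
j(a) = -3 (j(a) = -8 + 5 = -3)
B(A) = 2*sqrt(21) (B(A) = sqrt(87 - 3) = sqrt(84) = 2*sqrt(21))
1/(Q(f, -204) + B(W(9))) = 1/(-115 + 2*sqrt(21))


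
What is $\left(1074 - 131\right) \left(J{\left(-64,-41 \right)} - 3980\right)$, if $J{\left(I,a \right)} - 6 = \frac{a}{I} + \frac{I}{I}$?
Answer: $- \frac{239739833}{64} \approx -3.7459 \cdot 10^{6}$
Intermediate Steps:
$J{\left(I,a \right)} = 7 + \frac{a}{I}$ ($J{\left(I,a \right)} = 6 + \left(\frac{a}{I} + \frac{I}{I}\right) = 6 + \left(\frac{a}{I} + 1\right) = 6 + \left(1 + \frac{a}{I}\right) = 7 + \frac{a}{I}$)
$\left(1074 - 131\right) \left(J{\left(-64,-41 \right)} - 3980\right) = \left(1074 - 131\right) \left(\left(7 - \frac{41}{-64}\right) - 3980\right) = 943 \left(\left(7 - - \frac{41}{64}\right) - 3980\right) = 943 \left(\left(7 + \frac{41}{64}\right) - 3980\right) = 943 \left(\frac{489}{64} - 3980\right) = 943 \left(- \frac{254231}{64}\right) = - \frac{239739833}{64}$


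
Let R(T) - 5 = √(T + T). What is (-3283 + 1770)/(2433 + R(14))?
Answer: -1844347/2971908 + 1513*√7/2971908 ≈ -0.61925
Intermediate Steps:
R(T) = 5 + √2*√T (R(T) = 5 + √(T + T) = 5 + √(2*T) = 5 + √2*√T)
(-3283 + 1770)/(2433 + R(14)) = (-3283 + 1770)/(2433 + (5 + √2*√14)) = -1513/(2433 + (5 + 2*√7)) = -1513/(2438 + 2*√7)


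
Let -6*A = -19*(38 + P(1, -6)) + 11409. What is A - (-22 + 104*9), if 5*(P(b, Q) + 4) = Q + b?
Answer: -2711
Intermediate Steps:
P(b, Q) = -4 + Q/5 + b/5 (P(b, Q) = -4 + (Q + b)/5 = -4 + (Q/5 + b/5) = -4 + Q/5 + b/5)
A = -1797 (A = -(-19*(38 + (-4 + (⅕)*(-6) + (⅕)*1)) + 11409)/6 = -(-19*(38 + (-4 - 6/5 + ⅕)) + 11409)/6 = -(-19*(38 - 5) + 11409)/6 = -(-19*33 + 11409)/6 = -(-627 + 11409)/6 = -⅙*10782 = -1797)
A - (-22 + 104*9) = -1797 - (-22 + 104*9) = -1797 - (-22 + 936) = -1797 - 1*914 = -1797 - 914 = -2711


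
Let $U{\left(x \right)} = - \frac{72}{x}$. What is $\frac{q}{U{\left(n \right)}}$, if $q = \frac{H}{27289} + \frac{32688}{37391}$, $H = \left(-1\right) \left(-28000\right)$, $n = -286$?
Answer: $\frac{69318207244}{9183266991} \approx 7.5483$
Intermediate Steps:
$H = 28000$
$q = \frac{1938970832}{1020362999}$ ($q = \frac{28000}{27289} + \frac{32688}{37391} = \frac{1938970832}{1020362999} \approx 1.9003$)
$\frac{q}{U{\left(n \right)}} = \frac{1938970832}{1020362999 \left(- \frac{72}{-286}\right)} = \frac{1938970832}{1020362999 \left(\left(-72\right) \left(- \frac{1}{286}\right)\right)} = \frac{1938970832}{1020362999 \cdot \frac{36}{143}} = \frac{1938970832}{1020362999} \cdot \frac{143}{36} = \frac{69318207244}{9183266991}$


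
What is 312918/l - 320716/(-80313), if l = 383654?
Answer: 74087679799/15406201851 ≈ 4.8090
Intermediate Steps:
312918/l - 320716/(-80313) = 312918/383654 - 320716/(-80313) = 312918*(1/383654) - 320716*(-1/80313) = 156459/191827 + 320716/80313 = 74087679799/15406201851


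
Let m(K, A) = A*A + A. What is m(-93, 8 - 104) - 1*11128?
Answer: -2008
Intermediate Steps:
m(K, A) = A + A**2 (m(K, A) = A**2 + A = A + A**2)
m(-93, 8 - 104) - 1*11128 = (8 - 104)*(1 + (8 - 104)) - 1*11128 = -96*(1 - 96) - 11128 = -96*(-95) - 11128 = 9120 - 11128 = -2008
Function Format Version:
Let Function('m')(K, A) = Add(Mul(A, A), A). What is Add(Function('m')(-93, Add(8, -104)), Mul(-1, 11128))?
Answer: -2008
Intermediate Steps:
Function('m')(K, A) = Add(A, Pow(A, 2)) (Function('m')(K, A) = Add(Pow(A, 2), A) = Add(A, Pow(A, 2)))
Add(Function('m')(-93, Add(8, -104)), Mul(-1, 11128)) = Add(Mul(Add(8, -104), Add(1, Add(8, -104))), Mul(-1, 11128)) = Add(Mul(-96, Add(1, -96)), -11128) = Add(Mul(-96, -95), -11128) = Add(9120, -11128) = -2008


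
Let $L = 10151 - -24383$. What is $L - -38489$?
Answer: $73023$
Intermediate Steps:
$L = 34534$ ($L = 10151 + 24383 = 34534$)
$L - -38489 = 34534 - -38489 = 34534 + 38489 = 73023$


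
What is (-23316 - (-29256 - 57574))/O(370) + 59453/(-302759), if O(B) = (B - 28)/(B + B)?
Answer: 7114880830157/51771789 ≈ 1.3743e+5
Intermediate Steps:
O(B) = (-28 + B)/(2*B) (O(B) = (-28 + B)/((2*B)) = (-28 + B)*(1/(2*B)) = (-28 + B)/(2*B))
(-23316 - (-29256 - 57574))/O(370) + 59453/(-302759) = (-23316 - (-29256 - 57574))/(((½)*(-28 + 370)/370)) + 59453/(-302759) = (-23316 - 1*(-86830))/(((½)*(1/370)*342)) + 59453*(-1/302759) = (-23316 + 86830)/(171/370) - 59453/302759 = 63514*(370/171) - 59453/302759 = 23500180/171 - 59453/302759 = 7114880830157/51771789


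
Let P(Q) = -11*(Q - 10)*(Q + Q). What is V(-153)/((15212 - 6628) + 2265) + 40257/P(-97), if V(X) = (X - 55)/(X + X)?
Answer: -66798726377/379017561186 ≈ -0.17624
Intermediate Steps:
V(X) = (-55 + X)/(2*X) (V(X) = (-55 + X)/((2*X)) = (-55 + X)*(1/(2*X)) = (-55 + X)/(2*X))
P(Q) = -22*Q*(-10 + Q) (P(Q) = -11*(-10 + Q)*2*Q = -22*Q*(-10 + Q))
V(-153)/((15212 - 6628) + 2265) + 40257/P(-97) = ((½)*(-55 - 153)/(-153))/((15212 - 6628) + 2265) + 40257/((22*(-97)*(10 - 1*(-97)))) = ((½)*(-1/153)*(-208))/(8584 + 2265) + 40257/((22*(-97)*(10 + 97))) = (104/153)/10849 + 40257/((22*(-97)*107)) = (104/153)*(1/10849) + 40257/(-228338) = 104/1659897 + 40257*(-1/228338) = 104/1659897 - 40257/228338 = -66798726377/379017561186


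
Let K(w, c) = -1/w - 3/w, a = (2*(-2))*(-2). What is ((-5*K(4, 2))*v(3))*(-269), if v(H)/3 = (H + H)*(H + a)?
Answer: -266310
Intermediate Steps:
a = 8 (a = -4*(-2) = 8)
K(w, c) = -4/w
v(H) = 6*H*(8 + H) (v(H) = 3*((H + H)*(H + 8)) = 3*((2*H)*(8 + H)) = 3*(2*H*(8 + H)) = 6*H*(8 + H))
((-5*K(4, 2))*v(3))*(-269) = ((-(-20)/4)*(6*3*(8 + 3)))*(-269) = ((-(-20)/4)*(6*3*11))*(-269) = (-5*(-1)*198)*(-269) = (5*198)*(-269) = 990*(-269) = -266310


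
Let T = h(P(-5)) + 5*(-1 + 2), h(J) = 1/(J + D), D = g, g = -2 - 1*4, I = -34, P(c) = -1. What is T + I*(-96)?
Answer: 22882/7 ≈ 3268.9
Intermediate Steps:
g = -6 (g = -2 - 4 = -6)
D = -6
h(J) = 1/(-6 + J) (h(J) = 1/(J - 6) = 1/(-6 + J))
T = 34/7 (T = 1/(-6 - 1) + 5*(-1 + 2) = 1/(-7) + 5*1 = -1/7 + 5 = 34/7 ≈ 4.8571)
T + I*(-96) = 34/7 - 34*(-96) = 34/7 + 3264 = 22882/7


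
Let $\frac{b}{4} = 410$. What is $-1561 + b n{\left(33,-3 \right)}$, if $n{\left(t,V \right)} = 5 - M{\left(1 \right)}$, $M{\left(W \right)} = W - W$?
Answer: $6639$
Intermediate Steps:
$M{\left(W \right)} = 0$
$b = 1640$ ($b = 4 \cdot 410 = 1640$)
$n{\left(t,V \right)} = 5$ ($n{\left(t,V \right)} = 5 - 0 = 5 + 0 = 5$)
$-1561 + b n{\left(33,-3 \right)} = -1561 + 1640 \cdot 5 = -1561 + 8200 = 6639$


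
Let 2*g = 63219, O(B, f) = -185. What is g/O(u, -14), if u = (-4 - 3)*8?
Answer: -63219/370 ≈ -170.86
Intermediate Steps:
u = -56 (u = -7*8 = -56)
g = 63219/2 (g = (½)*63219 = 63219/2 ≈ 31610.)
g/O(u, -14) = (63219/2)/(-185) = (63219/2)*(-1/185) = -63219/370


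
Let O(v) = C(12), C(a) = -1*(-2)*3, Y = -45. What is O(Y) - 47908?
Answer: -47902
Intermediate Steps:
C(a) = 6 (C(a) = 2*3 = 6)
O(v) = 6
O(Y) - 47908 = 6 - 47908 = -47902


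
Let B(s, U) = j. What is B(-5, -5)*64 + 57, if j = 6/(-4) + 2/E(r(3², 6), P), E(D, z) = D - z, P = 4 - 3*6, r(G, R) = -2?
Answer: -85/3 ≈ -28.333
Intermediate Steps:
P = -14 (P = 4 - 18 = -14)
j = -4/3 (j = 6/(-4) + 2/(-2 - 1*(-14)) = 6*(-¼) + 2/(-2 + 14) = -3/2 + 2/12 = -3/2 + 2*(1/12) = -3/2 + ⅙ = -4/3 ≈ -1.3333)
B(s, U) = -4/3
B(-5, -5)*64 + 57 = -4/3*64 + 57 = -256/3 + 57 = -85/3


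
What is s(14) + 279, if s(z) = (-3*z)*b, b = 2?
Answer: 195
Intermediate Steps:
s(z) = -6*z (s(z) = -3*z*2 = -6*z)
s(14) + 279 = -6*14 + 279 = -84 + 279 = 195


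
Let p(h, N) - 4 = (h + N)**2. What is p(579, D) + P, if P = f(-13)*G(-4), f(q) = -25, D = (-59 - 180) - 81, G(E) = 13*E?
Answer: 68385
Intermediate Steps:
D = -320 (D = -239 - 81 = -320)
p(h, N) = 4 + (N + h)**2 (p(h, N) = 4 + (h + N)**2 = 4 + (N + h)**2)
P = 1300 (P = -325*(-4) = -25*(-52) = 1300)
p(579, D) + P = (4 + (-320 + 579)**2) + 1300 = (4 + 259**2) + 1300 = (4 + 67081) + 1300 = 67085 + 1300 = 68385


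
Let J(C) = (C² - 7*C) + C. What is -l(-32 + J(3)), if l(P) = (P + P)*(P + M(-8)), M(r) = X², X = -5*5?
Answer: 47888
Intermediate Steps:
J(C) = C² - 6*C
X = -25
M(r) = 625 (M(r) = (-25)² = 625)
l(P) = 2*P*(625 + P) (l(P) = (P + P)*(P + 625) = (2*P)*(625 + P) = 2*P*(625 + P))
-l(-32 + J(3)) = -2*(-32 + 3*(-6 + 3))*(625 + (-32 + 3*(-6 + 3))) = -2*(-32 + 3*(-3))*(625 + (-32 + 3*(-3))) = -2*(-32 - 9)*(625 + (-32 - 9)) = -2*(-41)*(625 - 41) = -2*(-41)*584 = -1*(-47888) = 47888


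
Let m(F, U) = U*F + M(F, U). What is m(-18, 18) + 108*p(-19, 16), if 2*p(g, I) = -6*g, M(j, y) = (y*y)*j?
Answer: 0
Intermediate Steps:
M(j, y) = j*y**2 (M(j, y) = y**2*j = j*y**2)
p(g, I) = -3*g (p(g, I) = (-6*g)/2 = -3*g)
m(F, U) = F*U + F*U**2 (m(F, U) = U*F + F*U**2 = F*U + F*U**2)
m(-18, 18) + 108*p(-19, 16) = -18*18*(1 + 18) + 108*(-3*(-19)) = -18*18*19 + 108*57 = -6156 + 6156 = 0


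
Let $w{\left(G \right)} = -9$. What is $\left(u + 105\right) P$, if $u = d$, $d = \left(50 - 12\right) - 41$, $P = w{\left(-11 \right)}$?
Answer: $-918$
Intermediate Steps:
$P = -9$
$d = -3$ ($d = 38 - 41 = -3$)
$u = -3$
$\left(u + 105\right) P = \left(-3 + 105\right) \left(-9\right) = 102 \left(-9\right) = -918$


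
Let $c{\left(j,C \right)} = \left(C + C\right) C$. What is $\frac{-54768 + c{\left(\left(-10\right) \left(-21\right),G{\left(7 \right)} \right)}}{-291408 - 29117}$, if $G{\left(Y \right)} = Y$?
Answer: $\frac{10934}{64105} \approx 0.17056$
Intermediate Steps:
$c{\left(j,C \right)} = 2 C^{2}$ ($c{\left(j,C \right)} = 2 C C = 2 C^{2}$)
$\frac{-54768 + c{\left(\left(-10\right) \left(-21\right),G{\left(7 \right)} \right)}}{-291408 - 29117} = \frac{-54768 + 2 \cdot 7^{2}}{-291408 - 29117} = \frac{-54768 + 2 \cdot 49}{-320525} = \left(-54768 + 98\right) \left(- \frac{1}{320525}\right) = \left(-54670\right) \left(- \frac{1}{320525}\right) = \frac{10934}{64105}$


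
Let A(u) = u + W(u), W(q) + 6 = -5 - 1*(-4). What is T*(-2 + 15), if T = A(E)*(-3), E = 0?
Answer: 273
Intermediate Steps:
W(q) = -7 (W(q) = -6 + (-5 - 1*(-4)) = -6 + (-5 + 4) = -6 - 1 = -7)
A(u) = -7 + u (A(u) = u - 7 = -7 + u)
T = 21 (T = (-7 + 0)*(-3) = -7*(-3) = 21)
T*(-2 + 15) = 21*(-2 + 15) = 21*13 = 273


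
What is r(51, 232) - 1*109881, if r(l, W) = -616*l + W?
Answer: -141065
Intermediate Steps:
r(l, W) = W - 616*l
r(51, 232) - 1*109881 = (232 - 616*51) - 1*109881 = (232 - 31416) - 109881 = -31184 - 109881 = -141065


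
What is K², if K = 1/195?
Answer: 1/38025 ≈ 2.6298e-5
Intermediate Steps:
K = 1/195 ≈ 0.0051282
K² = (1/195)² = 1/38025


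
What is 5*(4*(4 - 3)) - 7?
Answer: 13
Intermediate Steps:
5*(4*(4 - 3)) - 7 = 5*(4*1) - 7 = 5*4 - 7 = 20 - 7 = 13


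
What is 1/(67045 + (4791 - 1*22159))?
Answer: 1/49677 ≈ 2.0130e-5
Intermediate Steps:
1/(67045 + (4791 - 1*22159)) = 1/(67045 + (4791 - 22159)) = 1/(67045 - 17368) = 1/49677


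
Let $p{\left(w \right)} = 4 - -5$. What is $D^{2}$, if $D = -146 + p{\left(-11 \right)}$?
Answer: $18769$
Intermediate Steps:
$p{\left(w \right)} = 9$ ($p{\left(w \right)} = 4 + 5 = 9$)
$D = -137$ ($D = -146 + 9 = -137$)
$D^{2} = \left(-137\right)^{2} = 18769$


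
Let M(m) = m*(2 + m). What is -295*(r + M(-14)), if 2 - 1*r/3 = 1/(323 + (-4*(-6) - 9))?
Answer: -17348655/338 ≈ -51327.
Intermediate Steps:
r = 2025/338 (r = 6 - 3/(323 + (-4*(-6) - 9)) = 6 - 3/(323 + (24 - 9)) = 6 - 3/(323 + 15) = 6 - 3/338 = 2025/338 ≈ 5.9911)
-295*(r + M(-14)) = -295*(2025/338 - 14*(2 - 14)) = -295*(2025/338 - 14*(-12)) = -295*(2025/338 + 168) = -295*58809/338 = -17348655/338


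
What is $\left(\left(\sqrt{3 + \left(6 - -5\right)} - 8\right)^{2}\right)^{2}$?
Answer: $\left(8 - \sqrt{14}\right)^{4} \approx 328.82$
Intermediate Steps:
$\left(\left(\sqrt{3 + \left(6 - -5\right)} - 8\right)^{2}\right)^{2} = \left(\left(\sqrt{3 + \left(6 + 5\right)} - 8\right)^{2}\right)^{2} = \left(\left(\sqrt{3 + 11} - 8\right)^{2}\right)^{2} = \left(\left(\sqrt{14} - 8\right)^{2}\right)^{2} = \left(\left(-8 + \sqrt{14}\right)^{2}\right)^{2} = \left(-8 + \sqrt{14}\right)^{4}$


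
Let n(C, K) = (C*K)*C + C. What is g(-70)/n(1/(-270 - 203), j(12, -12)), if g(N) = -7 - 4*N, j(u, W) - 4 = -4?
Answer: -129129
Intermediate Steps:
j(u, W) = 0 (j(u, W) = 4 - 4 = 0)
n(C, K) = C + K*C**2 (n(C, K) = K*C**2 + C = C + K*C**2)
g(-70)/n(1/(-270 - 203), j(12, -12)) = (-7 - 4*(-70))/(((1 + 0/(-270 - 203))/(-270 - 203))) = (-7 + 280)/(((1 + 0/(-473))/(-473))) = 273/((-(1 - 1/473*0)/473)) = 273/((-(1 + 0)/473)) = 273/((-1/473*1)) = 273/(-1/473) = 273*(-473) = -129129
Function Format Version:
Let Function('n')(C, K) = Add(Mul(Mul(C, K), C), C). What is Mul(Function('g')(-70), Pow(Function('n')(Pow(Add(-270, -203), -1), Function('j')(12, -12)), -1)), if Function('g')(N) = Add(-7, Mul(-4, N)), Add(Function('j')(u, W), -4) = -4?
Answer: -129129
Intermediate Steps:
Function('j')(u, W) = 0 (Function('j')(u, W) = Add(4, -4) = 0)
Function('n')(C, K) = Add(C, Mul(K, Pow(C, 2))) (Function('n')(C, K) = Add(Mul(K, Pow(C, 2)), C) = Add(C, Mul(K, Pow(C, 2))))
Mul(Function('g')(-70), Pow(Function('n')(Pow(Add(-270, -203), -1), Function('j')(12, -12)), -1)) = Mul(Add(-7, Mul(-4, -70)), Pow(Mul(Pow(Add(-270, -203), -1), Add(1, Mul(Pow(Add(-270, -203), -1), 0))), -1)) = Mul(Add(-7, 280), Pow(Mul(Pow(-473, -1), Add(1, Mul(Pow(-473, -1), 0))), -1)) = Mul(273, Pow(Mul(Rational(-1, 473), Add(1, Mul(Rational(-1, 473), 0))), -1)) = Mul(273, Pow(Mul(Rational(-1, 473), Add(1, 0)), -1)) = Mul(273, Pow(Mul(Rational(-1, 473), 1), -1)) = Mul(273, Pow(Rational(-1, 473), -1)) = Mul(273, -473) = -129129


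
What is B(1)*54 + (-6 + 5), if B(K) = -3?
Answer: -163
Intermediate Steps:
B(1)*54 + (-6 + 5) = -3*54 + (-6 + 5) = -162 - 1 = -163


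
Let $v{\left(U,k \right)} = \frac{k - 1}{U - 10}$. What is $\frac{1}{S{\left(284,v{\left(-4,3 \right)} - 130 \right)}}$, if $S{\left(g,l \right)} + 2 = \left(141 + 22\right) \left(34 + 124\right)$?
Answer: $\frac{1}{25752} \approx 3.8832 \cdot 10^{-5}$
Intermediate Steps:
$v{\left(U,k \right)} = \frac{-1 + k}{-10 + U}$ ($v{\left(U,k \right)} = \frac{-1 + k}{U - 10} = \frac{-1 + k}{-10 + U}$)
$S{\left(g,l \right)} = 25752$ ($S{\left(g,l \right)} = -2 + \left(141 + 22\right) \left(34 + 124\right) = -2 + 163 \cdot 158 = -2 + 25754 = 25752$)
$\frac{1}{S{\left(284,v{\left(-4,3 \right)} - 130 \right)}} = \frac{1}{25752}$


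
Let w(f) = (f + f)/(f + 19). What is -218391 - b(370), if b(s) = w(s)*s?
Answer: -85227899/389 ≈ -2.1909e+5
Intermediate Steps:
w(f) = 2*f/(19 + f) (w(f) = (2*f)/(19 + f) = 2*f/(19 + f))
b(s) = 2*s²/(19 + s) (b(s) = (2*s/(19 + s))*s = 2*s²/(19 + s))
-218391 - b(370) = -218391 - 2*370²/(19 + 370) = -218391 - 2*136900/389 = -218391 - 1*273800/389 = -218391 - 273800/389 = -85227899/389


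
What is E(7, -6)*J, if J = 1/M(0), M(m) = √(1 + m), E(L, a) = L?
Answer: 7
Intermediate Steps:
J = 1 (J = 1/(√(1 + 0)) = 1/(√1) = 1/1 = 1)
E(7, -6)*J = 7*1 = 7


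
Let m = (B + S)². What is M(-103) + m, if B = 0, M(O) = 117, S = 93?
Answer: 8766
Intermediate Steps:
m = 8649 (m = (0 + 93)² = 93² = 8649)
M(-103) + m = 117 + 8649 = 8766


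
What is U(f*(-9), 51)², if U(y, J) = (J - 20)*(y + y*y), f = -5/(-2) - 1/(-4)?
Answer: 85004318025/256 ≈ 3.3205e+8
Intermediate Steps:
f = 11/4 (f = -5*(-½) - 1*(-¼) = 5/2 + ¼ = 11/4 ≈ 2.7500)
U(y, J) = (-20 + J)*(y + y²)
U(f*(-9), 51)² = (((11/4)*(-9))*(-20 + 51 - 55*(-9) + 51*((11/4)*(-9))))² = (-99*(-20 + 51 - 20*(-99/4) + 51*(-99/4))/4)² = (-99*(-20 + 51 + 495 - 5049/4)/4)² = (-99/4*(-2945/4))² = (291555/16)² = 85004318025/256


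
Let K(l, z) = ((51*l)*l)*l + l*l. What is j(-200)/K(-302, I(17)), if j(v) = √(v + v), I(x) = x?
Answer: -5*I/351158201 ≈ -1.4239e-8*I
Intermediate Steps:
K(l, z) = l² + 51*l³ (K(l, z) = (51*l²)*l + l² = 51*l³ + l² = l² + 51*l³)
j(v) = √2*√v (j(v) = √(2*v) = √2*√v)
j(-200)/K(-302, I(17)) = (√2*√(-200))/(((-302)²*(1 + 51*(-302)))) = (√2*(10*I*√2))/((91204*(1 - 15402))) = (20*I)/((91204*(-15401))) = (20*I)/(-1404632804) = (20*I)*(-1/1404632804) = -5*I/351158201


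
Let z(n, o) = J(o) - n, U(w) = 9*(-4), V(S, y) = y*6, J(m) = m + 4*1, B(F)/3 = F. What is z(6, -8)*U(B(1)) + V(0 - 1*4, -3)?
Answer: 342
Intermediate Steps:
B(F) = 3*F
J(m) = 4 + m (J(m) = m + 4 = 4 + m)
V(S, y) = 6*y
U(w) = -36
z(n, o) = 4 + o - n (z(n, o) = (4 + o) - n = 4 + o - n)
z(6, -8)*U(B(1)) + V(0 - 1*4, -3) = (4 - 8 - 1*6)*(-36) + 6*(-3) = (4 - 8 - 6)*(-36) - 18 = -10*(-36) - 18 = 360 - 18 = 342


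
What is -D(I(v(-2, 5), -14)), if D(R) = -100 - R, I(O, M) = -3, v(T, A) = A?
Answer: 97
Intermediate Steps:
-D(I(v(-2, 5), -14)) = -(-100 - 1*(-3)) = -(-100 + 3) = -1*(-97) = 97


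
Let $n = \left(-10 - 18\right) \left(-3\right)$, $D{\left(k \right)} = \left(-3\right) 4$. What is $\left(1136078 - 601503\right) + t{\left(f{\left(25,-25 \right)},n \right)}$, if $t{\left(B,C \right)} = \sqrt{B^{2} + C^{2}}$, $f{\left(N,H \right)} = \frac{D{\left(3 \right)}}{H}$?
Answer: $534575 + \frac{12 \sqrt{30626}}{25} \approx 5.3466 \cdot 10^{5}$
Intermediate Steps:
$D{\left(k \right)} = -12$
$n = 84$ ($n = \left(-28\right) \left(-3\right) = 84$)
$f{\left(N,H \right)} = - \frac{12}{H}$
$\left(1136078 - 601503\right) + t{\left(f{\left(25,-25 \right)},n \right)} = \left(1136078 - 601503\right) + \sqrt{\left(- \frac{12}{-25}\right)^{2} + 84^{2}} = 534575 + \sqrt{\left(\left(-12\right) \left(- \frac{1}{25}\right)\right)^{2} + 7056} = 534575 + \sqrt{\left(\frac{12}{25}\right)^{2} + 7056} = 534575 + \sqrt{\frac{144}{625} + 7056} = 534575 + \sqrt{\frac{4410144}{625}} = 534575 + \frac{12 \sqrt{30626}}{25}$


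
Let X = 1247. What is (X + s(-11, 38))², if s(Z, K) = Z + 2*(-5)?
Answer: 1503076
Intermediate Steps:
s(Z, K) = -10 + Z (s(Z, K) = Z - 10 = -10 + Z)
(X + s(-11, 38))² = (1247 + (-10 - 11))² = (1247 - 21)² = 1226² = 1503076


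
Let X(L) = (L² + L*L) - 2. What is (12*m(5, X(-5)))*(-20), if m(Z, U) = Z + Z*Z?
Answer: -7200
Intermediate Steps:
X(L) = -2 + 2*L² (X(L) = (L² + L²) - 2 = 2*L² - 2 = -2 + 2*L²)
m(Z, U) = Z + Z²
(12*m(5, X(-5)))*(-20) = (12*(5*(1 + 5)))*(-20) = (12*(5*6))*(-20) = (12*30)*(-20) = 360*(-20) = -7200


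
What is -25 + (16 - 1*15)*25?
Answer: 0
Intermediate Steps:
-25 + (16 - 1*15)*25 = -25 + (16 - 15)*25 = -25 + 1*25 = -25 + 25 = 0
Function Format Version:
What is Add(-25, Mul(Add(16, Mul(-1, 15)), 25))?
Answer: 0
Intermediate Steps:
Add(-25, Mul(Add(16, Mul(-1, 15)), 25)) = Add(-25, Mul(Add(16, -15), 25)) = Add(-25, Mul(1, 25)) = Add(-25, 25) = 0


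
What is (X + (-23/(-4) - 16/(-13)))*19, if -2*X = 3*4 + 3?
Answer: -513/52 ≈ -9.8654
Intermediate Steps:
X = -15/2 (X = -(3*4 + 3)/2 = -(12 + 3)/2 = -½*15 = -15/2 ≈ -7.5000)
(X + (-23/(-4) - 16/(-13)))*19 = (-15/2 + (-23/(-4) - 16/(-13)))*19 = (-15/2 + (-23*(-¼) - 16*(-1/13)))*19 = (-15/2 + (23/4 + 16/13))*19 = (-15/2 + 363/52)*19 = -27/52*19 = -513/52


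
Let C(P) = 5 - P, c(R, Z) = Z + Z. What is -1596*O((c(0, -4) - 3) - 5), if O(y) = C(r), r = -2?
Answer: -11172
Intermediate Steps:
c(R, Z) = 2*Z
O(y) = 7 (O(y) = 5 - 1*(-2) = 5 + 2 = 7)
-1596*O((c(0, -4) - 3) - 5) = -1596*7 = -11172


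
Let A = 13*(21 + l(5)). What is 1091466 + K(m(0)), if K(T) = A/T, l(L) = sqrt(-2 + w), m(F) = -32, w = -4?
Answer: 34926639/32 - 13*I*sqrt(6)/32 ≈ 1.0915e+6 - 0.9951*I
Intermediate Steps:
l(L) = I*sqrt(6) (l(L) = sqrt(-2 - 4) = sqrt(-6) = I*sqrt(6))
A = 273 + 13*I*sqrt(6) (A = 13*(21 + I*sqrt(6)) = 273 + 13*I*sqrt(6) ≈ 273.0 + 31.843*I)
K(T) = (273 + 13*I*sqrt(6))/T
1091466 + K(m(0)) = 1091466 + 13*(21 + I*sqrt(6))/(-32) = 1091466 + 13*(-1/32)*(21 + I*sqrt(6)) = 1091466 + (-273/32 - 13*I*sqrt(6)/32) = 34926639/32 - 13*I*sqrt(6)/32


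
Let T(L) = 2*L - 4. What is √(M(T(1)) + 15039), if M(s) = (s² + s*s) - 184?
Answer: √14863 ≈ 121.91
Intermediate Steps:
T(L) = -4 + 2*L
M(s) = -184 + 2*s² (M(s) = (s² + s²) - 184 = 2*s² - 184 = -184 + 2*s²)
√(M(T(1)) + 15039) = √((-184 + 2*(-4 + 2*1)²) + 15039) = √((-184 + 2*(-4 + 2)²) + 15039) = √((-184 + 2*(-2)²) + 15039) = √((-184 + 2*4) + 15039) = √((-184 + 8) + 15039) = √(-176 + 15039) = √14863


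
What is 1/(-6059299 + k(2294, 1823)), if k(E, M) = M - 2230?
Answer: -1/6059706 ≈ -1.6502e-7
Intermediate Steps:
k(E, M) = -2230 + M
1/(-6059299 + k(2294, 1823)) = 1/(-6059299 + (-2230 + 1823)) = 1/(-6059299 - 407) = 1/(-6059706) = -1/6059706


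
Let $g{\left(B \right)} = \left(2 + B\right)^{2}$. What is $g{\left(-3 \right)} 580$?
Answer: $580$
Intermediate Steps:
$g{\left(-3 \right)} 580 = \left(2 - 3\right)^{2} \cdot 580 = \left(-1\right)^{2} \cdot 580 = 1 \cdot 580 = 580$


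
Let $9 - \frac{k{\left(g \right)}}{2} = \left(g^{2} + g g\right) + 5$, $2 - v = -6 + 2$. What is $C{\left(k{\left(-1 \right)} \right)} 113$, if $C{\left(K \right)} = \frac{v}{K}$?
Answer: $\frac{339}{2} \approx 169.5$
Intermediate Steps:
$v = 6$ ($v = 2 - \left(-6 + 2\right) = 2 - -4 = 2 + 4 = 6$)
$k{\left(g \right)} = 8 - 4 g^{2}$ ($k{\left(g \right)} = 18 - 2 \left(\left(g^{2} + g g\right) + 5\right) = 18 - 2 \left(\left(g^{2} + g^{2}\right) + 5\right) = 18 - 2 \left(2 g^{2} + 5\right) = 18 - 2 \left(5 + 2 g^{2}\right) = 18 - \left(10 + 4 g^{2}\right) = 8 - 4 g^{2}$)
$C{\left(K \right)} = \frac{6}{K}$
$C{\left(k{\left(-1 \right)} \right)} 113 = \frac{6}{8 - 4 \left(-1\right)^{2}} \cdot 113 = \frac{6}{8 - 4} \cdot 113 = \frac{6}{4} \cdot 113 = 6 \cdot \frac{1}{4} \cdot 113 = \frac{3}{2} \cdot 113 = \frac{339}{2}$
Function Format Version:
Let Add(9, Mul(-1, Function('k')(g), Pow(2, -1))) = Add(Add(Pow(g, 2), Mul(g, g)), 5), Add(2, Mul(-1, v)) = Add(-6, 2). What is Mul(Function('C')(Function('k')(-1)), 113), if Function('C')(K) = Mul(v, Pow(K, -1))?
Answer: Rational(339, 2) ≈ 169.50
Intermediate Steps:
v = 6 (v = Add(2, Mul(-1, Add(-6, 2))) = Add(2, Mul(-1, -4)) = Add(2, 4) = 6)
Function('k')(g) = Add(8, Mul(-4, Pow(g, 2))) (Function('k')(g) = Add(18, Mul(-2, Add(Add(Pow(g, 2), Mul(g, g)), 5))) = Add(18, Mul(-2, Add(Add(Pow(g, 2), Pow(g, 2)), 5))) = Add(18, Mul(-2, Add(Mul(2, Pow(g, 2)), 5))) = Add(18, Mul(-2, Add(5, Mul(2, Pow(g, 2))))) = Add(18, Add(-10, Mul(-4, Pow(g, 2)))) = Add(8, Mul(-4, Pow(g, 2))))
Function('C')(K) = Mul(6, Pow(K, -1))
Mul(Function('C')(Function('k')(-1)), 113) = Mul(Mul(6, Pow(Add(8, Mul(-4, Pow(-1, 2))), -1)), 113) = Mul(Mul(6, Pow(Add(8, Mul(-4, 1)), -1)), 113) = Mul(Mul(6, Pow(Add(8, -4), -1)), 113) = Mul(Mul(6, Pow(4, -1)), 113) = Mul(Mul(6, Rational(1, 4)), 113) = Mul(Rational(3, 2), 113) = Rational(339, 2)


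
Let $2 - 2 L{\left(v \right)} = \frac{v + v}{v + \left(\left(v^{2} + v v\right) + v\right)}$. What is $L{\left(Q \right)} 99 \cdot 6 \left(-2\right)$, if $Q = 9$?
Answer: $- \frac{5643}{5} \approx -1128.6$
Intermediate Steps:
$L{\left(v \right)} = 1 - \frac{v}{2 v + 2 v^{2}}$ ($L{\left(v \right)} = 1 - \frac{\left(v + v\right) \frac{1}{v + \left(\left(v^{2} + v v\right) + v\right)}}{2} = 1 - \frac{2 v \frac{1}{v + \left(\left(v^{2} + v^{2}\right) + v\right)}}{2} = 1 - \frac{2 v \frac{1}{v + \left(2 v^{2} + v\right)}}{2} = 1 - \frac{2 v \frac{1}{v + \left(v + 2 v^{2}\right)}}{2} = 1 - \frac{2 v \frac{1}{2 v + 2 v^{2}}}{2} = 1 - \frac{v}{2 v + 2 v^{2}}$)
$L{\left(Q \right)} 99 \cdot 6 \left(-2\right) = \frac{\frac{1}{2} + 9}{1 + 9} \cdot 99 \cdot 6 \left(-2\right) = \frac{1}{10} \cdot \frac{19}{2} \cdot 99 \left(-12\right) = \frac{19}{20} \cdot 99 \left(-12\right) = \frac{1881}{20} \left(-12\right) = - \frac{5643}{5}$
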